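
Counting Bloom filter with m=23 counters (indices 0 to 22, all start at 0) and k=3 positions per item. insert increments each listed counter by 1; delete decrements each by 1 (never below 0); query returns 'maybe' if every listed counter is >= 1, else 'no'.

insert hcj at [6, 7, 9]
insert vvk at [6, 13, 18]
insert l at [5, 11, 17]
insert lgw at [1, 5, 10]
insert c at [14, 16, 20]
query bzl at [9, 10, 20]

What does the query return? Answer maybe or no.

Answer: maybe

Derivation:
Step 1: insert hcj at [6, 7, 9] -> counters=[0,0,0,0,0,0,1,1,0,1,0,0,0,0,0,0,0,0,0,0,0,0,0]
Step 2: insert vvk at [6, 13, 18] -> counters=[0,0,0,0,0,0,2,1,0,1,0,0,0,1,0,0,0,0,1,0,0,0,0]
Step 3: insert l at [5, 11, 17] -> counters=[0,0,0,0,0,1,2,1,0,1,0,1,0,1,0,0,0,1,1,0,0,0,0]
Step 4: insert lgw at [1, 5, 10] -> counters=[0,1,0,0,0,2,2,1,0,1,1,1,0,1,0,0,0,1,1,0,0,0,0]
Step 5: insert c at [14, 16, 20] -> counters=[0,1,0,0,0,2,2,1,0,1,1,1,0,1,1,0,1,1,1,0,1,0,0]
Query bzl: check counters[9]=1 counters[10]=1 counters[20]=1 -> maybe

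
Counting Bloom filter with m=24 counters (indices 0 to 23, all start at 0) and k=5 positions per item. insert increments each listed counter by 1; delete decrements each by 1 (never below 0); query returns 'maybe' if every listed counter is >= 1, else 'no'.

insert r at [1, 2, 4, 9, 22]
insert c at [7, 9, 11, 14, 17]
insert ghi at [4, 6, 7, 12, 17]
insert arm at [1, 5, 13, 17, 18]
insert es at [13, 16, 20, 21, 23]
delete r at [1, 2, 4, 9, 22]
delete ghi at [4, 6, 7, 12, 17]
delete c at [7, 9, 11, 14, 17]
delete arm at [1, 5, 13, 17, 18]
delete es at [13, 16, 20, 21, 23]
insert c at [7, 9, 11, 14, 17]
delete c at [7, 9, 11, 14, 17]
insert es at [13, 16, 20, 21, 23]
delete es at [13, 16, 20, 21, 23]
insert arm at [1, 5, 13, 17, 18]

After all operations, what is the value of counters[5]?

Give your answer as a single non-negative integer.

Step 1: insert r at [1, 2, 4, 9, 22] -> counters=[0,1,1,0,1,0,0,0,0,1,0,0,0,0,0,0,0,0,0,0,0,0,1,0]
Step 2: insert c at [7, 9, 11, 14, 17] -> counters=[0,1,1,0,1,0,0,1,0,2,0,1,0,0,1,0,0,1,0,0,0,0,1,0]
Step 3: insert ghi at [4, 6, 7, 12, 17] -> counters=[0,1,1,0,2,0,1,2,0,2,0,1,1,0,1,0,0,2,0,0,0,0,1,0]
Step 4: insert arm at [1, 5, 13, 17, 18] -> counters=[0,2,1,0,2,1,1,2,0,2,0,1,1,1,1,0,0,3,1,0,0,0,1,0]
Step 5: insert es at [13, 16, 20, 21, 23] -> counters=[0,2,1,0,2,1,1,2,0,2,0,1,1,2,1,0,1,3,1,0,1,1,1,1]
Step 6: delete r at [1, 2, 4, 9, 22] -> counters=[0,1,0,0,1,1,1,2,0,1,0,1,1,2,1,0,1,3,1,0,1,1,0,1]
Step 7: delete ghi at [4, 6, 7, 12, 17] -> counters=[0,1,0,0,0,1,0,1,0,1,0,1,0,2,1,0,1,2,1,0,1,1,0,1]
Step 8: delete c at [7, 9, 11, 14, 17] -> counters=[0,1,0,0,0,1,0,0,0,0,0,0,0,2,0,0,1,1,1,0,1,1,0,1]
Step 9: delete arm at [1, 5, 13, 17, 18] -> counters=[0,0,0,0,0,0,0,0,0,0,0,0,0,1,0,0,1,0,0,0,1,1,0,1]
Step 10: delete es at [13, 16, 20, 21, 23] -> counters=[0,0,0,0,0,0,0,0,0,0,0,0,0,0,0,0,0,0,0,0,0,0,0,0]
Step 11: insert c at [7, 9, 11, 14, 17] -> counters=[0,0,0,0,0,0,0,1,0,1,0,1,0,0,1,0,0,1,0,0,0,0,0,0]
Step 12: delete c at [7, 9, 11, 14, 17] -> counters=[0,0,0,0,0,0,0,0,0,0,0,0,0,0,0,0,0,0,0,0,0,0,0,0]
Step 13: insert es at [13, 16, 20, 21, 23] -> counters=[0,0,0,0,0,0,0,0,0,0,0,0,0,1,0,0,1,0,0,0,1,1,0,1]
Step 14: delete es at [13, 16, 20, 21, 23] -> counters=[0,0,0,0,0,0,0,0,0,0,0,0,0,0,0,0,0,0,0,0,0,0,0,0]
Step 15: insert arm at [1, 5, 13, 17, 18] -> counters=[0,1,0,0,0,1,0,0,0,0,0,0,0,1,0,0,0,1,1,0,0,0,0,0]
Final counters=[0,1,0,0,0,1,0,0,0,0,0,0,0,1,0,0,0,1,1,0,0,0,0,0] -> counters[5]=1

Answer: 1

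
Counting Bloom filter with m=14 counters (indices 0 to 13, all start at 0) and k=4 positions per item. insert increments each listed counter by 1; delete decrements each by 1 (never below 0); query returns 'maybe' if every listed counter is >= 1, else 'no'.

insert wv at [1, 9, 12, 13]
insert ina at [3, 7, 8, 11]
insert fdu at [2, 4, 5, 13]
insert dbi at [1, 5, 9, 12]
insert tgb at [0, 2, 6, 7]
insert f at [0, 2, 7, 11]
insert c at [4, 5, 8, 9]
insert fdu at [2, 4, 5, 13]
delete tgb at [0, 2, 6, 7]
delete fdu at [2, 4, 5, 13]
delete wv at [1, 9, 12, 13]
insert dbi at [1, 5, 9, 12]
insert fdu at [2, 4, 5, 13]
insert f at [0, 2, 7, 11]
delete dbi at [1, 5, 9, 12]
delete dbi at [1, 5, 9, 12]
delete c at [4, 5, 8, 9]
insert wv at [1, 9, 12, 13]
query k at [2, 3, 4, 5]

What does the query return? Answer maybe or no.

Step 1: insert wv at [1, 9, 12, 13] -> counters=[0,1,0,0,0,0,0,0,0,1,0,0,1,1]
Step 2: insert ina at [3, 7, 8, 11] -> counters=[0,1,0,1,0,0,0,1,1,1,0,1,1,1]
Step 3: insert fdu at [2, 4, 5, 13] -> counters=[0,1,1,1,1,1,0,1,1,1,0,1,1,2]
Step 4: insert dbi at [1, 5, 9, 12] -> counters=[0,2,1,1,1,2,0,1,1,2,0,1,2,2]
Step 5: insert tgb at [0, 2, 6, 7] -> counters=[1,2,2,1,1,2,1,2,1,2,0,1,2,2]
Step 6: insert f at [0, 2, 7, 11] -> counters=[2,2,3,1,1,2,1,3,1,2,0,2,2,2]
Step 7: insert c at [4, 5, 8, 9] -> counters=[2,2,3,1,2,3,1,3,2,3,0,2,2,2]
Step 8: insert fdu at [2, 4, 5, 13] -> counters=[2,2,4,1,3,4,1,3,2,3,0,2,2,3]
Step 9: delete tgb at [0, 2, 6, 7] -> counters=[1,2,3,1,3,4,0,2,2,3,0,2,2,3]
Step 10: delete fdu at [2, 4, 5, 13] -> counters=[1,2,2,1,2,3,0,2,2,3,0,2,2,2]
Step 11: delete wv at [1, 9, 12, 13] -> counters=[1,1,2,1,2,3,0,2,2,2,0,2,1,1]
Step 12: insert dbi at [1, 5, 9, 12] -> counters=[1,2,2,1,2,4,0,2,2,3,0,2,2,1]
Step 13: insert fdu at [2, 4, 5, 13] -> counters=[1,2,3,1,3,5,0,2,2,3,0,2,2,2]
Step 14: insert f at [0, 2, 7, 11] -> counters=[2,2,4,1,3,5,0,3,2,3,0,3,2,2]
Step 15: delete dbi at [1, 5, 9, 12] -> counters=[2,1,4,1,3,4,0,3,2,2,0,3,1,2]
Step 16: delete dbi at [1, 5, 9, 12] -> counters=[2,0,4,1,3,3,0,3,2,1,0,3,0,2]
Step 17: delete c at [4, 5, 8, 9] -> counters=[2,0,4,1,2,2,0,3,1,0,0,3,0,2]
Step 18: insert wv at [1, 9, 12, 13] -> counters=[2,1,4,1,2,2,0,3,1,1,0,3,1,3]
Query k: check counters[2]=4 counters[3]=1 counters[4]=2 counters[5]=2 -> maybe

Answer: maybe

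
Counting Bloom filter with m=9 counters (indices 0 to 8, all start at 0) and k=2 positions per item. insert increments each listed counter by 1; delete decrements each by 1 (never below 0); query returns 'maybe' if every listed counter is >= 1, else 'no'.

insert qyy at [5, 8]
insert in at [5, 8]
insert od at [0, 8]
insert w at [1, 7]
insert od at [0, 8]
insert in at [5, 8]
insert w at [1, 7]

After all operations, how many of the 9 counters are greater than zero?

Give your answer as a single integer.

Step 1: insert qyy at [5, 8] -> counters=[0,0,0,0,0,1,0,0,1]
Step 2: insert in at [5, 8] -> counters=[0,0,0,0,0,2,0,0,2]
Step 3: insert od at [0, 8] -> counters=[1,0,0,0,0,2,0,0,3]
Step 4: insert w at [1, 7] -> counters=[1,1,0,0,0,2,0,1,3]
Step 5: insert od at [0, 8] -> counters=[2,1,0,0,0,2,0,1,4]
Step 6: insert in at [5, 8] -> counters=[2,1,0,0,0,3,0,1,5]
Step 7: insert w at [1, 7] -> counters=[2,2,0,0,0,3,0,2,5]
Final counters=[2,2,0,0,0,3,0,2,5] -> 5 nonzero

Answer: 5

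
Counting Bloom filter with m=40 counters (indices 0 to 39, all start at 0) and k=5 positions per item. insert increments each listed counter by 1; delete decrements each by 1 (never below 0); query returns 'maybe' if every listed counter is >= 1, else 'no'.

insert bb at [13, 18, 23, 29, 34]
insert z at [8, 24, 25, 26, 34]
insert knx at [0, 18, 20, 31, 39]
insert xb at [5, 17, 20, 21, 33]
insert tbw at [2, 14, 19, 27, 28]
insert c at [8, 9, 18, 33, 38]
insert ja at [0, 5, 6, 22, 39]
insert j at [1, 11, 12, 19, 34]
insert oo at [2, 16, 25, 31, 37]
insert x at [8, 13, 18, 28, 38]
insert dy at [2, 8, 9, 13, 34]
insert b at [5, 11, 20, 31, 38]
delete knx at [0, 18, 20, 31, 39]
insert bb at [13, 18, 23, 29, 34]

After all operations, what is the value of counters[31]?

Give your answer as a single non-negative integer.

Step 1: insert bb at [13, 18, 23, 29, 34] -> counters=[0,0,0,0,0,0,0,0,0,0,0,0,0,1,0,0,0,0,1,0,0,0,0,1,0,0,0,0,0,1,0,0,0,0,1,0,0,0,0,0]
Step 2: insert z at [8, 24, 25, 26, 34] -> counters=[0,0,0,0,0,0,0,0,1,0,0,0,0,1,0,0,0,0,1,0,0,0,0,1,1,1,1,0,0,1,0,0,0,0,2,0,0,0,0,0]
Step 3: insert knx at [0, 18, 20, 31, 39] -> counters=[1,0,0,0,0,0,0,0,1,0,0,0,0,1,0,0,0,0,2,0,1,0,0,1,1,1,1,0,0,1,0,1,0,0,2,0,0,0,0,1]
Step 4: insert xb at [5, 17, 20, 21, 33] -> counters=[1,0,0,0,0,1,0,0,1,0,0,0,0,1,0,0,0,1,2,0,2,1,0,1,1,1,1,0,0,1,0,1,0,1,2,0,0,0,0,1]
Step 5: insert tbw at [2, 14, 19, 27, 28] -> counters=[1,0,1,0,0,1,0,0,1,0,0,0,0,1,1,0,0,1,2,1,2,1,0,1,1,1,1,1,1,1,0,1,0,1,2,0,0,0,0,1]
Step 6: insert c at [8, 9, 18, 33, 38] -> counters=[1,0,1,0,0,1,0,0,2,1,0,0,0,1,1,0,0,1,3,1,2,1,0,1,1,1,1,1,1,1,0,1,0,2,2,0,0,0,1,1]
Step 7: insert ja at [0, 5, 6, 22, 39] -> counters=[2,0,1,0,0,2,1,0,2,1,0,0,0,1,1,0,0,1,3,1,2,1,1,1,1,1,1,1,1,1,0,1,0,2,2,0,0,0,1,2]
Step 8: insert j at [1, 11, 12, 19, 34] -> counters=[2,1,1,0,0,2,1,0,2,1,0,1,1,1,1,0,0,1,3,2,2,1,1,1,1,1,1,1,1,1,0,1,0,2,3,0,0,0,1,2]
Step 9: insert oo at [2, 16, 25, 31, 37] -> counters=[2,1,2,0,0,2,1,0,2,1,0,1,1,1,1,0,1,1,3,2,2,1,1,1,1,2,1,1,1,1,0,2,0,2,3,0,0,1,1,2]
Step 10: insert x at [8, 13, 18, 28, 38] -> counters=[2,1,2,0,0,2,1,0,3,1,0,1,1,2,1,0,1,1,4,2,2,1,1,1,1,2,1,1,2,1,0,2,0,2,3,0,0,1,2,2]
Step 11: insert dy at [2, 8, 9, 13, 34] -> counters=[2,1,3,0,0,2,1,0,4,2,0,1,1,3,1,0,1,1,4,2,2,1,1,1,1,2,1,1,2,1,0,2,0,2,4,0,0,1,2,2]
Step 12: insert b at [5, 11, 20, 31, 38] -> counters=[2,1,3,0,0,3,1,0,4,2,0,2,1,3,1,0,1,1,4,2,3,1,1,1,1,2,1,1,2,1,0,3,0,2,4,0,0,1,3,2]
Step 13: delete knx at [0, 18, 20, 31, 39] -> counters=[1,1,3,0,0,3,1,0,4,2,0,2,1,3,1,0,1,1,3,2,2,1,1,1,1,2,1,1,2,1,0,2,0,2,4,0,0,1,3,1]
Step 14: insert bb at [13, 18, 23, 29, 34] -> counters=[1,1,3,0,0,3,1,0,4,2,0,2,1,4,1,0,1,1,4,2,2,1,1,2,1,2,1,1,2,2,0,2,0,2,5,0,0,1,3,1]
Final counters=[1,1,3,0,0,3,1,0,4,2,0,2,1,4,1,0,1,1,4,2,2,1,1,2,1,2,1,1,2,2,0,2,0,2,5,0,0,1,3,1] -> counters[31]=2

Answer: 2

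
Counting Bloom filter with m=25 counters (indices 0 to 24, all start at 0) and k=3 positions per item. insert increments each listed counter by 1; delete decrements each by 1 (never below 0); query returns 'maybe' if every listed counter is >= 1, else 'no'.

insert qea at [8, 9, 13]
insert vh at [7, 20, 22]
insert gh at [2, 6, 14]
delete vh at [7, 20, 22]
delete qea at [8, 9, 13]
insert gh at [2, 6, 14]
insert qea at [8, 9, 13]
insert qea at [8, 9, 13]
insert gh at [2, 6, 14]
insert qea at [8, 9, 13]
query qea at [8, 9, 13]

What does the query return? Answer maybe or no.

Step 1: insert qea at [8, 9, 13] -> counters=[0,0,0,0,0,0,0,0,1,1,0,0,0,1,0,0,0,0,0,0,0,0,0,0,0]
Step 2: insert vh at [7, 20, 22] -> counters=[0,0,0,0,0,0,0,1,1,1,0,0,0,1,0,0,0,0,0,0,1,0,1,0,0]
Step 3: insert gh at [2, 6, 14] -> counters=[0,0,1,0,0,0,1,1,1,1,0,0,0,1,1,0,0,0,0,0,1,0,1,0,0]
Step 4: delete vh at [7, 20, 22] -> counters=[0,0,1,0,0,0,1,0,1,1,0,0,0,1,1,0,0,0,0,0,0,0,0,0,0]
Step 5: delete qea at [8, 9, 13] -> counters=[0,0,1,0,0,0,1,0,0,0,0,0,0,0,1,0,0,0,0,0,0,0,0,0,0]
Step 6: insert gh at [2, 6, 14] -> counters=[0,0,2,0,0,0,2,0,0,0,0,0,0,0,2,0,0,0,0,0,0,0,0,0,0]
Step 7: insert qea at [8, 9, 13] -> counters=[0,0,2,0,0,0,2,0,1,1,0,0,0,1,2,0,0,0,0,0,0,0,0,0,0]
Step 8: insert qea at [8, 9, 13] -> counters=[0,0,2,0,0,0,2,0,2,2,0,0,0,2,2,0,0,0,0,0,0,0,0,0,0]
Step 9: insert gh at [2, 6, 14] -> counters=[0,0,3,0,0,0,3,0,2,2,0,0,0,2,3,0,0,0,0,0,0,0,0,0,0]
Step 10: insert qea at [8, 9, 13] -> counters=[0,0,3,0,0,0,3,0,3,3,0,0,0,3,3,0,0,0,0,0,0,0,0,0,0]
Query qea: check counters[8]=3 counters[9]=3 counters[13]=3 -> maybe

Answer: maybe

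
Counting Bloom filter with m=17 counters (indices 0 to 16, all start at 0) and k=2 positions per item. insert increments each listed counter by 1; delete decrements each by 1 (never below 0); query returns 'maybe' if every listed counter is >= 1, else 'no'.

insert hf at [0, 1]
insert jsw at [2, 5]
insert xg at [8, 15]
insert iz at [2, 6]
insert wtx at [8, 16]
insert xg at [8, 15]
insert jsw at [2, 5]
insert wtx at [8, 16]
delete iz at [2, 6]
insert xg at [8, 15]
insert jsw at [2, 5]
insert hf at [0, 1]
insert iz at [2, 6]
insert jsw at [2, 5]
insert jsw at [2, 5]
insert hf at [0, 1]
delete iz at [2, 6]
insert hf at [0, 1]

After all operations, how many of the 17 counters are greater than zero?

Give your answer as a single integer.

Answer: 7

Derivation:
Step 1: insert hf at [0, 1] -> counters=[1,1,0,0,0,0,0,0,0,0,0,0,0,0,0,0,0]
Step 2: insert jsw at [2, 5] -> counters=[1,1,1,0,0,1,0,0,0,0,0,0,0,0,0,0,0]
Step 3: insert xg at [8, 15] -> counters=[1,1,1,0,0,1,0,0,1,0,0,0,0,0,0,1,0]
Step 4: insert iz at [2, 6] -> counters=[1,1,2,0,0,1,1,0,1,0,0,0,0,0,0,1,0]
Step 5: insert wtx at [8, 16] -> counters=[1,1,2,0,0,1,1,0,2,0,0,0,0,0,0,1,1]
Step 6: insert xg at [8, 15] -> counters=[1,1,2,0,0,1,1,0,3,0,0,0,0,0,0,2,1]
Step 7: insert jsw at [2, 5] -> counters=[1,1,3,0,0,2,1,0,3,0,0,0,0,0,0,2,1]
Step 8: insert wtx at [8, 16] -> counters=[1,1,3,0,0,2,1,0,4,0,0,0,0,0,0,2,2]
Step 9: delete iz at [2, 6] -> counters=[1,1,2,0,0,2,0,0,4,0,0,0,0,0,0,2,2]
Step 10: insert xg at [8, 15] -> counters=[1,1,2,0,0,2,0,0,5,0,0,0,0,0,0,3,2]
Step 11: insert jsw at [2, 5] -> counters=[1,1,3,0,0,3,0,0,5,0,0,0,0,0,0,3,2]
Step 12: insert hf at [0, 1] -> counters=[2,2,3,0,0,3,0,0,5,0,0,0,0,0,0,3,2]
Step 13: insert iz at [2, 6] -> counters=[2,2,4,0,0,3,1,0,5,0,0,0,0,0,0,3,2]
Step 14: insert jsw at [2, 5] -> counters=[2,2,5,0,0,4,1,0,5,0,0,0,0,0,0,3,2]
Step 15: insert jsw at [2, 5] -> counters=[2,2,6,0,0,5,1,0,5,0,0,0,0,0,0,3,2]
Step 16: insert hf at [0, 1] -> counters=[3,3,6,0,0,5,1,0,5,0,0,0,0,0,0,3,2]
Step 17: delete iz at [2, 6] -> counters=[3,3,5,0,0,5,0,0,5,0,0,0,0,0,0,3,2]
Step 18: insert hf at [0, 1] -> counters=[4,4,5,0,0,5,0,0,5,0,0,0,0,0,0,3,2]
Final counters=[4,4,5,0,0,5,0,0,5,0,0,0,0,0,0,3,2] -> 7 nonzero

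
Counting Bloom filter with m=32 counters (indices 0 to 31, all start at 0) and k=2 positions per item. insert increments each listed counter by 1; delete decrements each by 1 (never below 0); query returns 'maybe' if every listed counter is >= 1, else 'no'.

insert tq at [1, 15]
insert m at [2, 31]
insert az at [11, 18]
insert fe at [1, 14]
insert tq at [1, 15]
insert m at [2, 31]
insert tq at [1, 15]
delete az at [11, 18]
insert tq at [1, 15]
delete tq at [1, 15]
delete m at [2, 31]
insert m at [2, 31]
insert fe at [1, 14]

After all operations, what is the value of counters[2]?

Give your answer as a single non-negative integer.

Step 1: insert tq at [1, 15] -> counters=[0,1,0,0,0,0,0,0,0,0,0,0,0,0,0,1,0,0,0,0,0,0,0,0,0,0,0,0,0,0,0,0]
Step 2: insert m at [2, 31] -> counters=[0,1,1,0,0,0,0,0,0,0,0,0,0,0,0,1,0,0,0,0,0,0,0,0,0,0,0,0,0,0,0,1]
Step 3: insert az at [11, 18] -> counters=[0,1,1,0,0,0,0,0,0,0,0,1,0,0,0,1,0,0,1,0,0,0,0,0,0,0,0,0,0,0,0,1]
Step 4: insert fe at [1, 14] -> counters=[0,2,1,0,0,0,0,0,0,0,0,1,0,0,1,1,0,0,1,0,0,0,0,0,0,0,0,0,0,0,0,1]
Step 5: insert tq at [1, 15] -> counters=[0,3,1,0,0,0,0,0,0,0,0,1,0,0,1,2,0,0,1,0,0,0,0,0,0,0,0,0,0,0,0,1]
Step 6: insert m at [2, 31] -> counters=[0,3,2,0,0,0,0,0,0,0,0,1,0,0,1,2,0,0,1,0,0,0,0,0,0,0,0,0,0,0,0,2]
Step 7: insert tq at [1, 15] -> counters=[0,4,2,0,0,0,0,0,0,0,0,1,0,0,1,3,0,0,1,0,0,0,0,0,0,0,0,0,0,0,0,2]
Step 8: delete az at [11, 18] -> counters=[0,4,2,0,0,0,0,0,0,0,0,0,0,0,1,3,0,0,0,0,0,0,0,0,0,0,0,0,0,0,0,2]
Step 9: insert tq at [1, 15] -> counters=[0,5,2,0,0,0,0,0,0,0,0,0,0,0,1,4,0,0,0,0,0,0,0,0,0,0,0,0,0,0,0,2]
Step 10: delete tq at [1, 15] -> counters=[0,4,2,0,0,0,0,0,0,0,0,0,0,0,1,3,0,0,0,0,0,0,0,0,0,0,0,0,0,0,0,2]
Step 11: delete m at [2, 31] -> counters=[0,4,1,0,0,0,0,0,0,0,0,0,0,0,1,3,0,0,0,0,0,0,0,0,0,0,0,0,0,0,0,1]
Step 12: insert m at [2, 31] -> counters=[0,4,2,0,0,0,0,0,0,0,0,0,0,0,1,3,0,0,0,0,0,0,0,0,0,0,0,0,0,0,0,2]
Step 13: insert fe at [1, 14] -> counters=[0,5,2,0,0,0,0,0,0,0,0,0,0,0,2,3,0,0,0,0,0,0,0,0,0,0,0,0,0,0,0,2]
Final counters=[0,5,2,0,0,0,0,0,0,0,0,0,0,0,2,3,0,0,0,0,0,0,0,0,0,0,0,0,0,0,0,2] -> counters[2]=2

Answer: 2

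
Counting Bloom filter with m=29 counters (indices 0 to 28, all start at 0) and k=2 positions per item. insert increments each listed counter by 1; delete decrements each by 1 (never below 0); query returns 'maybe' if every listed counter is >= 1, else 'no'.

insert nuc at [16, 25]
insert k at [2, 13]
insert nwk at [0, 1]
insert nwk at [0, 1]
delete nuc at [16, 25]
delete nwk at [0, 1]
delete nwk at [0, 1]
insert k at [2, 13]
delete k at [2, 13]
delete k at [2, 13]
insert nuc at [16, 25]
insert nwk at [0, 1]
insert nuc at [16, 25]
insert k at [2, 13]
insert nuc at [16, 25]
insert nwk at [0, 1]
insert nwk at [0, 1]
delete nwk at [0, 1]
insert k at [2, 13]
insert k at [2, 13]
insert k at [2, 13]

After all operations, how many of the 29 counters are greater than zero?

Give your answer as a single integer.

Step 1: insert nuc at [16, 25] -> counters=[0,0,0,0,0,0,0,0,0,0,0,0,0,0,0,0,1,0,0,0,0,0,0,0,0,1,0,0,0]
Step 2: insert k at [2, 13] -> counters=[0,0,1,0,0,0,0,0,0,0,0,0,0,1,0,0,1,0,0,0,0,0,0,0,0,1,0,0,0]
Step 3: insert nwk at [0, 1] -> counters=[1,1,1,0,0,0,0,0,0,0,0,0,0,1,0,0,1,0,0,0,0,0,0,0,0,1,0,0,0]
Step 4: insert nwk at [0, 1] -> counters=[2,2,1,0,0,0,0,0,0,0,0,0,0,1,0,0,1,0,0,0,0,0,0,0,0,1,0,0,0]
Step 5: delete nuc at [16, 25] -> counters=[2,2,1,0,0,0,0,0,0,0,0,0,0,1,0,0,0,0,0,0,0,0,0,0,0,0,0,0,0]
Step 6: delete nwk at [0, 1] -> counters=[1,1,1,0,0,0,0,0,0,0,0,0,0,1,0,0,0,0,0,0,0,0,0,0,0,0,0,0,0]
Step 7: delete nwk at [0, 1] -> counters=[0,0,1,0,0,0,0,0,0,0,0,0,0,1,0,0,0,0,0,0,0,0,0,0,0,0,0,0,0]
Step 8: insert k at [2, 13] -> counters=[0,0,2,0,0,0,0,0,0,0,0,0,0,2,0,0,0,0,0,0,0,0,0,0,0,0,0,0,0]
Step 9: delete k at [2, 13] -> counters=[0,0,1,0,0,0,0,0,0,0,0,0,0,1,0,0,0,0,0,0,0,0,0,0,0,0,0,0,0]
Step 10: delete k at [2, 13] -> counters=[0,0,0,0,0,0,0,0,0,0,0,0,0,0,0,0,0,0,0,0,0,0,0,0,0,0,0,0,0]
Step 11: insert nuc at [16, 25] -> counters=[0,0,0,0,0,0,0,0,0,0,0,0,0,0,0,0,1,0,0,0,0,0,0,0,0,1,0,0,0]
Step 12: insert nwk at [0, 1] -> counters=[1,1,0,0,0,0,0,0,0,0,0,0,0,0,0,0,1,0,0,0,0,0,0,0,0,1,0,0,0]
Step 13: insert nuc at [16, 25] -> counters=[1,1,0,0,0,0,0,0,0,0,0,0,0,0,0,0,2,0,0,0,0,0,0,0,0,2,0,0,0]
Step 14: insert k at [2, 13] -> counters=[1,1,1,0,0,0,0,0,0,0,0,0,0,1,0,0,2,0,0,0,0,0,0,0,0,2,0,0,0]
Step 15: insert nuc at [16, 25] -> counters=[1,1,1,0,0,0,0,0,0,0,0,0,0,1,0,0,3,0,0,0,0,0,0,0,0,3,0,0,0]
Step 16: insert nwk at [0, 1] -> counters=[2,2,1,0,0,0,0,0,0,0,0,0,0,1,0,0,3,0,0,0,0,0,0,0,0,3,0,0,0]
Step 17: insert nwk at [0, 1] -> counters=[3,3,1,0,0,0,0,0,0,0,0,0,0,1,0,0,3,0,0,0,0,0,0,0,0,3,0,0,0]
Step 18: delete nwk at [0, 1] -> counters=[2,2,1,0,0,0,0,0,0,0,0,0,0,1,0,0,3,0,0,0,0,0,0,0,0,3,0,0,0]
Step 19: insert k at [2, 13] -> counters=[2,2,2,0,0,0,0,0,0,0,0,0,0,2,0,0,3,0,0,0,0,0,0,0,0,3,0,0,0]
Step 20: insert k at [2, 13] -> counters=[2,2,3,0,0,0,0,0,0,0,0,0,0,3,0,0,3,0,0,0,0,0,0,0,0,3,0,0,0]
Step 21: insert k at [2, 13] -> counters=[2,2,4,0,0,0,0,0,0,0,0,0,0,4,0,0,3,0,0,0,0,0,0,0,0,3,0,0,0]
Final counters=[2,2,4,0,0,0,0,0,0,0,0,0,0,4,0,0,3,0,0,0,0,0,0,0,0,3,0,0,0] -> 6 nonzero

Answer: 6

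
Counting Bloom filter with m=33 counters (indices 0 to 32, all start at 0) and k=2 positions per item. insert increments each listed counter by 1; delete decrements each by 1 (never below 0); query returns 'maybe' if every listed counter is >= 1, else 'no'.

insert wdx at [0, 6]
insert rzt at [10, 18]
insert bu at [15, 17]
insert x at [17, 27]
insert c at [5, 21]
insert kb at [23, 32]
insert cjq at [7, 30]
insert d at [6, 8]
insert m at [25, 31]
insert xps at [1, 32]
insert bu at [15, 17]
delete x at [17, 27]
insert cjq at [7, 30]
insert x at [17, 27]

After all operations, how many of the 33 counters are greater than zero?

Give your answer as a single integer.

Answer: 17

Derivation:
Step 1: insert wdx at [0, 6] -> counters=[1,0,0,0,0,0,1,0,0,0,0,0,0,0,0,0,0,0,0,0,0,0,0,0,0,0,0,0,0,0,0,0,0]
Step 2: insert rzt at [10, 18] -> counters=[1,0,0,0,0,0,1,0,0,0,1,0,0,0,0,0,0,0,1,0,0,0,0,0,0,0,0,0,0,0,0,0,0]
Step 3: insert bu at [15, 17] -> counters=[1,0,0,0,0,0,1,0,0,0,1,0,0,0,0,1,0,1,1,0,0,0,0,0,0,0,0,0,0,0,0,0,0]
Step 4: insert x at [17, 27] -> counters=[1,0,0,0,0,0,1,0,0,0,1,0,0,0,0,1,0,2,1,0,0,0,0,0,0,0,0,1,0,0,0,0,0]
Step 5: insert c at [5, 21] -> counters=[1,0,0,0,0,1,1,0,0,0,1,0,0,0,0,1,0,2,1,0,0,1,0,0,0,0,0,1,0,0,0,0,0]
Step 6: insert kb at [23, 32] -> counters=[1,0,0,0,0,1,1,0,0,0,1,0,0,0,0,1,0,2,1,0,0,1,0,1,0,0,0,1,0,0,0,0,1]
Step 7: insert cjq at [7, 30] -> counters=[1,0,0,0,0,1,1,1,0,0,1,0,0,0,0,1,0,2,1,0,0,1,0,1,0,0,0,1,0,0,1,0,1]
Step 8: insert d at [6, 8] -> counters=[1,0,0,0,0,1,2,1,1,0,1,0,0,0,0,1,0,2,1,0,0,1,0,1,0,0,0,1,0,0,1,0,1]
Step 9: insert m at [25, 31] -> counters=[1,0,0,0,0,1,2,1,1,0,1,0,0,0,0,1,0,2,1,0,0,1,0,1,0,1,0,1,0,0,1,1,1]
Step 10: insert xps at [1, 32] -> counters=[1,1,0,0,0,1,2,1,1,0,1,0,0,0,0,1,0,2,1,0,0,1,0,1,0,1,0,1,0,0,1,1,2]
Step 11: insert bu at [15, 17] -> counters=[1,1,0,0,0,1,2,1,1,0,1,0,0,0,0,2,0,3,1,0,0,1,0,1,0,1,0,1,0,0,1,1,2]
Step 12: delete x at [17, 27] -> counters=[1,1,0,0,0,1,2,1,1,0,1,0,0,0,0,2,0,2,1,0,0,1,0,1,0,1,0,0,0,0,1,1,2]
Step 13: insert cjq at [7, 30] -> counters=[1,1,0,0,0,1,2,2,1,0,1,0,0,0,0,2,0,2,1,0,0,1,0,1,0,1,0,0,0,0,2,1,2]
Step 14: insert x at [17, 27] -> counters=[1,1,0,0,0,1,2,2,1,0,1,0,0,0,0,2,0,3,1,0,0,1,0,1,0,1,0,1,0,0,2,1,2]
Final counters=[1,1,0,0,0,1,2,2,1,0,1,0,0,0,0,2,0,3,1,0,0,1,0,1,0,1,0,1,0,0,2,1,2] -> 17 nonzero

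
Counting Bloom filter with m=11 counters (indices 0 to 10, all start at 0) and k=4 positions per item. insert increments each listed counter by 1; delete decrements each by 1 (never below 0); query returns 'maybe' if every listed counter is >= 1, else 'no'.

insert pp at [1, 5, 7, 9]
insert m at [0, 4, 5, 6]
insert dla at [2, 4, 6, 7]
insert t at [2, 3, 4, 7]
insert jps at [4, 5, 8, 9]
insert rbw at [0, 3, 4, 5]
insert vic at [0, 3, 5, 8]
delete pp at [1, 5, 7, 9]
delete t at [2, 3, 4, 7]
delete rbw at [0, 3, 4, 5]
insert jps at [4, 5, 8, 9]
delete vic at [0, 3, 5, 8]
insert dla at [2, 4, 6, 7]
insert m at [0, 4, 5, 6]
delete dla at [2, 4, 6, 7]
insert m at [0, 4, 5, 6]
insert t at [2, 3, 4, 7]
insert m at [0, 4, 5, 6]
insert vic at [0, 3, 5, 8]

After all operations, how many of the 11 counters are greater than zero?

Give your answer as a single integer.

Answer: 9

Derivation:
Step 1: insert pp at [1, 5, 7, 9] -> counters=[0,1,0,0,0,1,0,1,0,1,0]
Step 2: insert m at [0, 4, 5, 6] -> counters=[1,1,0,0,1,2,1,1,0,1,0]
Step 3: insert dla at [2, 4, 6, 7] -> counters=[1,1,1,0,2,2,2,2,0,1,0]
Step 4: insert t at [2, 3, 4, 7] -> counters=[1,1,2,1,3,2,2,3,0,1,0]
Step 5: insert jps at [4, 5, 8, 9] -> counters=[1,1,2,1,4,3,2,3,1,2,0]
Step 6: insert rbw at [0, 3, 4, 5] -> counters=[2,1,2,2,5,4,2,3,1,2,0]
Step 7: insert vic at [0, 3, 5, 8] -> counters=[3,1,2,3,5,5,2,3,2,2,0]
Step 8: delete pp at [1, 5, 7, 9] -> counters=[3,0,2,3,5,4,2,2,2,1,0]
Step 9: delete t at [2, 3, 4, 7] -> counters=[3,0,1,2,4,4,2,1,2,1,0]
Step 10: delete rbw at [0, 3, 4, 5] -> counters=[2,0,1,1,3,3,2,1,2,1,0]
Step 11: insert jps at [4, 5, 8, 9] -> counters=[2,0,1,1,4,4,2,1,3,2,0]
Step 12: delete vic at [0, 3, 5, 8] -> counters=[1,0,1,0,4,3,2,1,2,2,0]
Step 13: insert dla at [2, 4, 6, 7] -> counters=[1,0,2,0,5,3,3,2,2,2,0]
Step 14: insert m at [0, 4, 5, 6] -> counters=[2,0,2,0,6,4,4,2,2,2,0]
Step 15: delete dla at [2, 4, 6, 7] -> counters=[2,0,1,0,5,4,3,1,2,2,0]
Step 16: insert m at [0, 4, 5, 6] -> counters=[3,0,1,0,6,5,4,1,2,2,0]
Step 17: insert t at [2, 3, 4, 7] -> counters=[3,0,2,1,7,5,4,2,2,2,0]
Step 18: insert m at [0, 4, 5, 6] -> counters=[4,0,2,1,8,6,5,2,2,2,0]
Step 19: insert vic at [0, 3, 5, 8] -> counters=[5,0,2,2,8,7,5,2,3,2,0]
Final counters=[5,0,2,2,8,7,5,2,3,2,0] -> 9 nonzero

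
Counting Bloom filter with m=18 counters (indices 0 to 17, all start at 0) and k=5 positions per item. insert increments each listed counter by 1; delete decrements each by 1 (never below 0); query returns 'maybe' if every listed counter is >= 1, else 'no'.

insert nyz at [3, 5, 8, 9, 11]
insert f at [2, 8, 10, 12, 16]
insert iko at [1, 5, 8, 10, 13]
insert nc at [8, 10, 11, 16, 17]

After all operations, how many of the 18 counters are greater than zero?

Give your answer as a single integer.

Step 1: insert nyz at [3, 5, 8, 9, 11] -> counters=[0,0,0,1,0,1,0,0,1,1,0,1,0,0,0,0,0,0]
Step 2: insert f at [2, 8, 10, 12, 16] -> counters=[0,0,1,1,0,1,0,0,2,1,1,1,1,0,0,0,1,0]
Step 3: insert iko at [1, 5, 8, 10, 13] -> counters=[0,1,1,1,0,2,0,0,3,1,2,1,1,1,0,0,1,0]
Step 4: insert nc at [8, 10, 11, 16, 17] -> counters=[0,1,1,1,0,2,0,0,4,1,3,2,1,1,0,0,2,1]
Final counters=[0,1,1,1,0,2,0,0,4,1,3,2,1,1,0,0,2,1] -> 12 nonzero

Answer: 12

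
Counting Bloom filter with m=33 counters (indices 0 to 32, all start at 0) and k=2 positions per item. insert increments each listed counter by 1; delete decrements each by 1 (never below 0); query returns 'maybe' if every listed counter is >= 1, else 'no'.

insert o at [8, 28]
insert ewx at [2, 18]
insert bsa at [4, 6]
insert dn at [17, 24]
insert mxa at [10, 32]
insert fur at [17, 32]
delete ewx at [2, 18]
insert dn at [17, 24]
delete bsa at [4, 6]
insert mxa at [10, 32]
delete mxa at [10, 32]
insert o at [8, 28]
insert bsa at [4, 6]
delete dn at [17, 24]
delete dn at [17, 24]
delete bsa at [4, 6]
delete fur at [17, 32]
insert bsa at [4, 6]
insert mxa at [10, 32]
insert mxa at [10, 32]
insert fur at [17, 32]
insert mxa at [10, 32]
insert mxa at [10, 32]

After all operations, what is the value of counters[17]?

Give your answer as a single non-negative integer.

Step 1: insert o at [8, 28] -> counters=[0,0,0,0,0,0,0,0,1,0,0,0,0,0,0,0,0,0,0,0,0,0,0,0,0,0,0,0,1,0,0,0,0]
Step 2: insert ewx at [2, 18] -> counters=[0,0,1,0,0,0,0,0,1,0,0,0,0,0,0,0,0,0,1,0,0,0,0,0,0,0,0,0,1,0,0,0,0]
Step 3: insert bsa at [4, 6] -> counters=[0,0,1,0,1,0,1,0,1,0,0,0,0,0,0,0,0,0,1,0,0,0,0,0,0,0,0,0,1,0,0,0,0]
Step 4: insert dn at [17, 24] -> counters=[0,0,1,0,1,0,1,0,1,0,0,0,0,0,0,0,0,1,1,0,0,0,0,0,1,0,0,0,1,0,0,0,0]
Step 5: insert mxa at [10, 32] -> counters=[0,0,1,0,1,0,1,0,1,0,1,0,0,0,0,0,0,1,1,0,0,0,0,0,1,0,0,0,1,0,0,0,1]
Step 6: insert fur at [17, 32] -> counters=[0,0,1,0,1,0,1,0,1,0,1,0,0,0,0,0,0,2,1,0,0,0,0,0,1,0,0,0,1,0,0,0,2]
Step 7: delete ewx at [2, 18] -> counters=[0,0,0,0,1,0,1,0,1,0,1,0,0,0,0,0,0,2,0,0,0,0,0,0,1,0,0,0,1,0,0,0,2]
Step 8: insert dn at [17, 24] -> counters=[0,0,0,0,1,0,1,0,1,0,1,0,0,0,0,0,0,3,0,0,0,0,0,0,2,0,0,0,1,0,0,0,2]
Step 9: delete bsa at [4, 6] -> counters=[0,0,0,0,0,0,0,0,1,0,1,0,0,0,0,0,0,3,0,0,0,0,0,0,2,0,0,0,1,0,0,0,2]
Step 10: insert mxa at [10, 32] -> counters=[0,0,0,0,0,0,0,0,1,0,2,0,0,0,0,0,0,3,0,0,0,0,0,0,2,0,0,0,1,0,0,0,3]
Step 11: delete mxa at [10, 32] -> counters=[0,0,0,0,0,0,0,0,1,0,1,0,0,0,0,0,0,3,0,0,0,0,0,0,2,0,0,0,1,0,0,0,2]
Step 12: insert o at [8, 28] -> counters=[0,0,0,0,0,0,0,0,2,0,1,0,0,0,0,0,0,3,0,0,0,0,0,0,2,0,0,0,2,0,0,0,2]
Step 13: insert bsa at [4, 6] -> counters=[0,0,0,0,1,0,1,0,2,0,1,0,0,0,0,0,0,3,0,0,0,0,0,0,2,0,0,0,2,0,0,0,2]
Step 14: delete dn at [17, 24] -> counters=[0,0,0,0,1,0,1,0,2,0,1,0,0,0,0,0,0,2,0,0,0,0,0,0,1,0,0,0,2,0,0,0,2]
Step 15: delete dn at [17, 24] -> counters=[0,0,0,0,1,0,1,0,2,0,1,0,0,0,0,0,0,1,0,0,0,0,0,0,0,0,0,0,2,0,0,0,2]
Step 16: delete bsa at [4, 6] -> counters=[0,0,0,0,0,0,0,0,2,0,1,0,0,0,0,0,0,1,0,0,0,0,0,0,0,0,0,0,2,0,0,0,2]
Step 17: delete fur at [17, 32] -> counters=[0,0,0,0,0,0,0,0,2,0,1,0,0,0,0,0,0,0,0,0,0,0,0,0,0,0,0,0,2,0,0,0,1]
Step 18: insert bsa at [4, 6] -> counters=[0,0,0,0,1,0,1,0,2,0,1,0,0,0,0,0,0,0,0,0,0,0,0,0,0,0,0,0,2,0,0,0,1]
Step 19: insert mxa at [10, 32] -> counters=[0,0,0,0,1,0,1,0,2,0,2,0,0,0,0,0,0,0,0,0,0,0,0,0,0,0,0,0,2,0,0,0,2]
Step 20: insert mxa at [10, 32] -> counters=[0,0,0,0,1,0,1,0,2,0,3,0,0,0,0,0,0,0,0,0,0,0,0,0,0,0,0,0,2,0,0,0,3]
Step 21: insert fur at [17, 32] -> counters=[0,0,0,0,1,0,1,0,2,0,3,0,0,0,0,0,0,1,0,0,0,0,0,0,0,0,0,0,2,0,0,0,4]
Step 22: insert mxa at [10, 32] -> counters=[0,0,0,0,1,0,1,0,2,0,4,0,0,0,0,0,0,1,0,0,0,0,0,0,0,0,0,0,2,0,0,0,5]
Step 23: insert mxa at [10, 32] -> counters=[0,0,0,0,1,0,1,0,2,0,5,0,0,0,0,0,0,1,0,0,0,0,0,0,0,0,0,0,2,0,0,0,6]
Final counters=[0,0,0,0,1,0,1,0,2,0,5,0,0,0,0,0,0,1,0,0,0,0,0,0,0,0,0,0,2,0,0,0,6] -> counters[17]=1

Answer: 1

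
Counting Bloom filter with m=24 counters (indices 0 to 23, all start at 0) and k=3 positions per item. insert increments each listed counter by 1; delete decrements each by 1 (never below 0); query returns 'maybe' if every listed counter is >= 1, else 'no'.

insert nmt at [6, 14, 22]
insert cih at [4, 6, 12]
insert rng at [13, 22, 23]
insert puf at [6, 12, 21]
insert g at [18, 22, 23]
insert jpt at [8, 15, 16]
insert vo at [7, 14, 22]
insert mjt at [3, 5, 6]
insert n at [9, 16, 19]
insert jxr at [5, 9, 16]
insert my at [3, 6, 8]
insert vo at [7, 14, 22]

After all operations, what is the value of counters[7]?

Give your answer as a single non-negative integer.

Answer: 2

Derivation:
Step 1: insert nmt at [6, 14, 22] -> counters=[0,0,0,0,0,0,1,0,0,0,0,0,0,0,1,0,0,0,0,0,0,0,1,0]
Step 2: insert cih at [4, 6, 12] -> counters=[0,0,0,0,1,0,2,0,0,0,0,0,1,0,1,0,0,0,0,0,0,0,1,0]
Step 3: insert rng at [13, 22, 23] -> counters=[0,0,0,0,1,0,2,0,0,0,0,0,1,1,1,0,0,0,0,0,0,0,2,1]
Step 4: insert puf at [6, 12, 21] -> counters=[0,0,0,0,1,0,3,0,0,0,0,0,2,1,1,0,0,0,0,0,0,1,2,1]
Step 5: insert g at [18, 22, 23] -> counters=[0,0,0,0,1,0,3,0,0,0,0,0,2,1,1,0,0,0,1,0,0,1,3,2]
Step 6: insert jpt at [8, 15, 16] -> counters=[0,0,0,0,1,0,3,0,1,0,0,0,2,1,1,1,1,0,1,0,0,1,3,2]
Step 7: insert vo at [7, 14, 22] -> counters=[0,0,0,0,1,0,3,1,1,0,0,0,2,1,2,1,1,0,1,0,0,1,4,2]
Step 8: insert mjt at [3, 5, 6] -> counters=[0,0,0,1,1,1,4,1,1,0,0,0,2,1,2,1,1,0,1,0,0,1,4,2]
Step 9: insert n at [9, 16, 19] -> counters=[0,0,0,1,1,1,4,1,1,1,0,0,2,1,2,1,2,0,1,1,0,1,4,2]
Step 10: insert jxr at [5, 9, 16] -> counters=[0,0,0,1,1,2,4,1,1,2,0,0,2,1,2,1,3,0,1,1,0,1,4,2]
Step 11: insert my at [3, 6, 8] -> counters=[0,0,0,2,1,2,5,1,2,2,0,0,2,1,2,1,3,0,1,1,0,1,4,2]
Step 12: insert vo at [7, 14, 22] -> counters=[0,0,0,2,1,2,5,2,2,2,0,0,2,1,3,1,3,0,1,1,0,1,5,2]
Final counters=[0,0,0,2,1,2,5,2,2,2,0,0,2,1,3,1,3,0,1,1,0,1,5,2] -> counters[7]=2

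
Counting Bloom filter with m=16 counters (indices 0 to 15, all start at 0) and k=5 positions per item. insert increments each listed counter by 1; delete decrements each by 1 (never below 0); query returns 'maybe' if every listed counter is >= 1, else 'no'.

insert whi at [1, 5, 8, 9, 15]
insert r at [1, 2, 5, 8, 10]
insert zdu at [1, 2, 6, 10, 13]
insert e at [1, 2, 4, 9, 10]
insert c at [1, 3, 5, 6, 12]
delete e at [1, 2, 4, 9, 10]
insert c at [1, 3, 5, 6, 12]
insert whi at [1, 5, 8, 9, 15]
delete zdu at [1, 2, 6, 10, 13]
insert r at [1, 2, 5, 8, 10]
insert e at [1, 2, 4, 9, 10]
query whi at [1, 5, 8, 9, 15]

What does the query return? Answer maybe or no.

Step 1: insert whi at [1, 5, 8, 9, 15] -> counters=[0,1,0,0,0,1,0,0,1,1,0,0,0,0,0,1]
Step 2: insert r at [1, 2, 5, 8, 10] -> counters=[0,2,1,0,0,2,0,0,2,1,1,0,0,0,0,1]
Step 3: insert zdu at [1, 2, 6, 10, 13] -> counters=[0,3,2,0,0,2,1,0,2,1,2,0,0,1,0,1]
Step 4: insert e at [1, 2, 4, 9, 10] -> counters=[0,4,3,0,1,2,1,0,2,2,3,0,0,1,0,1]
Step 5: insert c at [1, 3, 5, 6, 12] -> counters=[0,5,3,1,1,3,2,0,2,2,3,0,1,1,0,1]
Step 6: delete e at [1, 2, 4, 9, 10] -> counters=[0,4,2,1,0,3,2,0,2,1,2,0,1,1,0,1]
Step 7: insert c at [1, 3, 5, 6, 12] -> counters=[0,5,2,2,0,4,3,0,2,1,2,0,2,1,0,1]
Step 8: insert whi at [1, 5, 8, 9, 15] -> counters=[0,6,2,2,0,5,3,0,3,2,2,0,2,1,0,2]
Step 9: delete zdu at [1, 2, 6, 10, 13] -> counters=[0,5,1,2,0,5,2,0,3,2,1,0,2,0,0,2]
Step 10: insert r at [1, 2, 5, 8, 10] -> counters=[0,6,2,2,0,6,2,0,4,2,2,0,2,0,0,2]
Step 11: insert e at [1, 2, 4, 9, 10] -> counters=[0,7,3,2,1,6,2,0,4,3,3,0,2,0,0,2]
Query whi: check counters[1]=7 counters[5]=6 counters[8]=4 counters[9]=3 counters[15]=2 -> maybe

Answer: maybe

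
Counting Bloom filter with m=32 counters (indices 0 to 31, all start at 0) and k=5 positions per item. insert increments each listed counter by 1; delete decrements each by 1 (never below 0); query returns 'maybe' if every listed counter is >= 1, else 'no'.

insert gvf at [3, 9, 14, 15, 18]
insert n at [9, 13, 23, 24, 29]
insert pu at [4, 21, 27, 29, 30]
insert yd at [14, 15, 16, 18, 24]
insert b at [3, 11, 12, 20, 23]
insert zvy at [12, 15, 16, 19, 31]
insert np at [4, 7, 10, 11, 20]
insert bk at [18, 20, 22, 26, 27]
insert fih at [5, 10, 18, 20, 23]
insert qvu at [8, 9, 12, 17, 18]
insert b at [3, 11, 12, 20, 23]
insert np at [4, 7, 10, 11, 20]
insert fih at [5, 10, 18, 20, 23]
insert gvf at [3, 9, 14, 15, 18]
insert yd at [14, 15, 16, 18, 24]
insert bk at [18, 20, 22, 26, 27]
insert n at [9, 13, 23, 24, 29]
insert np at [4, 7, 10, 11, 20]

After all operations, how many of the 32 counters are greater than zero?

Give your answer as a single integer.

Answer: 26

Derivation:
Step 1: insert gvf at [3, 9, 14, 15, 18] -> counters=[0,0,0,1,0,0,0,0,0,1,0,0,0,0,1,1,0,0,1,0,0,0,0,0,0,0,0,0,0,0,0,0]
Step 2: insert n at [9, 13, 23, 24, 29] -> counters=[0,0,0,1,0,0,0,0,0,2,0,0,0,1,1,1,0,0,1,0,0,0,0,1,1,0,0,0,0,1,0,0]
Step 3: insert pu at [4, 21, 27, 29, 30] -> counters=[0,0,0,1,1,0,0,0,0,2,0,0,0,1,1,1,0,0,1,0,0,1,0,1,1,0,0,1,0,2,1,0]
Step 4: insert yd at [14, 15, 16, 18, 24] -> counters=[0,0,0,1,1,0,0,0,0,2,0,0,0,1,2,2,1,0,2,0,0,1,0,1,2,0,0,1,0,2,1,0]
Step 5: insert b at [3, 11, 12, 20, 23] -> counters=[0,0,0,2,1,0,0,0,0,2,0,1,1,1,2,2,1,0,2,0,1,1,0,2,2,0,0,1,0,2,1,0]
Step 6: insert zvy at [12, 15, 16, 19, 31] -> counters=[0,0,0,2,1,0,0,0,0,2,0,1,2,1,2,3,2,0,2,1,1,1,0,2,2,0,0,1,0,2,1,1]
Step 7: insert np at [4, 7, 10, 11, 20] -> counters=[0,0,0,2,2,0,0,1,0,2,1,2,2,1,2,3,2,0,2,1,2,1,0,2,2,0,0,1,0,2,1,1]
Step 8: insert bk at [18, 20, 22, 26, 27] -> counters=[0,0,0,2,2,0,0,1,0,2,1,2,2,1,2,3,2,0,3,1,3,1,1,2,2,0,1,2,0,2,1,1]
Step 9: insert fih at [5, 10, 18, 20, 23] -> counters=[0,0,0,2,2,1,0,1,0,2,2,2,2,1,2,3,2,0,4,1,4,1,1,3,2,0,1,2,0,2,1,1]
Step 10: insert qvu at [8, 9, 12, 17, 18] -> counters=[0,0,0,2,2,1,0,1,1,3,2,2,3,1,2,3,2,1,5,1,4,1,1,3,2,0,1,2,0,2,1,1]
Step 11: insert b at [3, 11, 12, 20, 23] -> counters=[0,0,0,3,2,1,0,1,1,3,2,3,4,1,2,3,2,1,5,1,5,1,1,4,2,0,1,2,0,2,1,1]
Step 12: insert np at [4, 7, 10, 11, 20] -> counters=[0,0,0,3,3,1,0,2,1,3,3,4,4,1,2,3,2,1,5,1,6,1,1,4,2,0,1,2,0,2,1,1]
Step 13: insert fih at [5, 10, 18, 20, 23] -> counters=[0,0,0,3,3,2,0,2,1,3,4,4,4,1,2,3,2,1,6,1,7,1,1,5,2,0,1,2,0,2,1,1]
Step 14: insert gvf at [3, 9, 14, 15, 18] -> counters=[0,0,0,4,3,2,0,2,1,4,4,4,4,1,3,4,2,1,7,1,7,1,1,5,2,0,1,2,0,2,1,1]
Step 15: insert yd at [14, 15, 16, 18, 24] -> counters=[0,0,0,4,3,2,0,2,1,4,4,4,4,1,4,5,3,1,8,1,7,1,1,5,3,0,1,2,0,2,1,1]
Step 16: insert bk at [18, 20, 22, 26, 27] -> counters=[0,0,0,4,3,2,0,2,1,4,4,4,4,1,4,5,3,1,9,1,8,1,2,5,3,0,2,3,0,2,1,1]
Step 17: insert n at [9, 13, 23, 24, 29] -> counters=[0,0,0,4,3,2,0,2,1,5,4,4,4,2,4,5,3,1,9,1,8,1,2,6,4,0,2,3,0,3,1,1]
Step 18: insert np at [4, 7, 10, 11, 20] -> counters=[0,0,0,4,4,2,0,3,1,5,5,5,4,2,4,5,3,1,9,1,9,1,2,6,4,0,2,3,0,3,1,1]
Final counters=[0,0,0,4,4,2,0,3,1,5,5,5,4,2,4,5,3,1,9,1,9,1,2,6,4,0,2,3,0,3,1,1] -> 26 nonzero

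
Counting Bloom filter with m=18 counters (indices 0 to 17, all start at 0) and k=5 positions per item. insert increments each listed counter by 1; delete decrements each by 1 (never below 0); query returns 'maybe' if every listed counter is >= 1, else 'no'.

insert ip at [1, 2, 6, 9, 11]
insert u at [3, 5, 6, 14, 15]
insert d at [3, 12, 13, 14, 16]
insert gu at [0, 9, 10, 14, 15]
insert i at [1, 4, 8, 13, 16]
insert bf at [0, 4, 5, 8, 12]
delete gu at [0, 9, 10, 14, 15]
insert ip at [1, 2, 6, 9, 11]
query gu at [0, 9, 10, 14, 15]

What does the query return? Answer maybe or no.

Answer: no

Derivation:
Step 1: insert ip at [1, 2, 6, 9, 11] -> counters=[0,1,1,0,0,0,1,0,0,1,0,1,0,0,0,0,0,0]
Step 2: insert u at [3, 5, 6, 14, 15] -> counters=[0,1,1,1,0,1,2,0,0,1,0,1,0,0,1,1,0,0]
Step 3: insert d at [3, 12, 13, 14, 16] -> counters=[0,1,1,2,0,1,2,0,0,1,0,1,1,1,2,1,1,0]
Step 4: insert gu at [0, 9, 10, 14, 15] -> counters=[1,1,1,2,0,1,2,0,0,2,1,1,1,1,3,2,1,0]
Step 5: insert i at [1, 4, 8, 13, 16] -> counters=[1,2,1,2,1,1,2,0,1,2,1,1,1,2,3,2,2,0]
Step 6: insert bf at [0, 4, 5, 8, 12] -> counters=[2,2,1,2,2,2,2,0,2,2,1,1,2,2,3,2,2,0]
Step 7: delete gu at [0, 9, 10, 14, 15] -> counters=[1,2,1,2,2,2,2,0,2,1,0,1,2,2,2,1,2,0]
Step 8: insert ip at [1, 2, 6, 9, 11] -> counters=[1,3,2,2,2,2,3,0,2,2,0,2,2,2,2,1,2,0]
Query gu: check counters[0]=1 counters[9]=2 counters[10]=0 counters[14]=2 counters[15]=1 -> no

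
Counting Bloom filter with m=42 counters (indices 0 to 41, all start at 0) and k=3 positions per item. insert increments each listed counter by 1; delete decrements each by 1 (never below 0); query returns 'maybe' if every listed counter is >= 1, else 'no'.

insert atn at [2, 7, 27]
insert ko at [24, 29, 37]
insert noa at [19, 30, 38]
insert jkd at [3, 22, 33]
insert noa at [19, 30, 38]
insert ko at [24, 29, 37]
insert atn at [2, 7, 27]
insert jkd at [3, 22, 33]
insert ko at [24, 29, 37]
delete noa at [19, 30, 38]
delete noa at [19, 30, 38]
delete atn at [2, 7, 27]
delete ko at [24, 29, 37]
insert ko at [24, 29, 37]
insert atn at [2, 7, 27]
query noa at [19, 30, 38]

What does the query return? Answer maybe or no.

Answer: no

Derivation:
Step 1: insert atn at [2, 7, 27] -> counters=[0,0,1,0,0,0,0,1,0,0,0,0,0,0,0,0,0,0,0,0,0,0,0,0,0,0,0,1,0,0,0,0,0,0,0,0,0,0,0,0,0,0]
Step 2: insert ko at [24, 29, 37] -> counters=[0,0,1,0,0,0,0,1,0,0,0,0,0,0,0,0,0,0,0,0,0,0,0,0,1,0,0,1,0,1,0,0,0,0,0,0,0,1,0,0,0,0]
Step 3: insert noa at [19, 30, 38] -> counters=[0,0,1,0,0,0,0,1,0,0,0,0,0,0,0,0,0,0,0,1,0,0,0,0,1,0,0,1,0,1,1,0,0,0,0,0,0,1,1,0,0,0]
Step 4: insert jkd at [3, 22, 33] -> counters=[0,0,1,1,0,0,0,1,0,0,0,0,0,0,0,0,0,0,0,1,0,0,1,0,1,0,0,1,0,1,1,0,0,1,0,0,0,1,1,0,0,0]
Step 5: insert noa at [19, 30, 38] -> counters=[0,0,1,1,0,0,0,1,0,0,0,0,0,0,0,0,0,0,0,2,0,0,1,0,1,0,0,1,0,1,2,0,0,1,0,0,0,1,2,0,0,0]
Step 6: insert ko at [24, 29, 37] -> counters=[0,0,1,1,0,0,0,1,0,0,0,0,0,0,0,0,0,0,0,2,0,0,1,0,2,0,0,1,0,2,2,0,0,1,0,0,0,2,2,0,0,0]
Step 7: insert atn at [2, 7, 27] -> counters=[0,0,2,1,0,0,0,2,0,0,0,0,0,0,0,0,0,0,0,2,0,0,1,0,2,0,0,2,0,2,2,0,0,1,0,0,0,2,2,0,0,0]
Step 8: insert jkd at [3, 22, 33] -> counters=[0,0,2,2,0,0,0,2,0,0,0,0,0,0,0,0,0,0,0,2,0,0,2,0,2,0,0,2,0,2,2,0,0,2,0,0,0,2,2,0,0,0]
Step 9: insert ko at [24, 29, 37] -> counters=[0,0,2,2,0,0,0,2,0,0,0,0,0,0,0,0,0,0,0,2,0,0,2,0,3,0,0,2,0,3,2,0,0,2,0,0,0,3,2,0,0,0]
Step 10: delete noa at [19, 30, 38] -> counters=[0,0,2,2,0,0,0,2,0,0,0,0,0,0,0,0,0,0,0,1,0,0,2,0,3,0,0,2,0,3,1,0,0,2,0,0,0,3,1,0,0,0]
Step 11: delete noa at [19, 30, 38] -> counters=[0,0,2,2,0,0,0,2,0,0,0,0,0,0,0,0,0,0,0,0,0,0,2,0,3,0,0,2,0,3,0,0,0,2,0,0,0,3,0,0,0,0]
Step 12: delete atn at [2, 7, 27] -> counters=[0,0,1,2,0,0,0,1,0,0,0,0,0,0,0,0,0,0,0,0,0,0,2,0,3,0,0,1,0,3,0,0,0,2,0,0,0,3,0,0,0,0]
Step 13: delete ko at [24, 29, 37] -> counters=[0,0,1,2,0,0,0,1,0,0,0,0,0,0,0,0,0,0,0,0,0,0,2,0,2,0,0,1,0,2,0,0,0,2,0,0,0,2,0,0,0,0]
Step 14: insert ko at [24, 29, 37] -> counters=[0,0,1,2,0,0,0,1,0,0,0,0,0,0,0,0,0,0,0,0,0,0,2,0,3,0,0,1,0,3,0,0,0,2,0,0,0,3,0,0,0,0]
Step 15: insert atn at [2, 7, 27] -> counters=[0,0,2,2,0,0,0,2,0,0,0,0,0,0,0,0,0,0,0,0,0,0,2,0,3,0,0,2,0,3,0,0,0,2,0,0,0,3,0,0,0,0]
Query noa: check counters[19]=0 counters[30]=0 counters[38]=0 -> no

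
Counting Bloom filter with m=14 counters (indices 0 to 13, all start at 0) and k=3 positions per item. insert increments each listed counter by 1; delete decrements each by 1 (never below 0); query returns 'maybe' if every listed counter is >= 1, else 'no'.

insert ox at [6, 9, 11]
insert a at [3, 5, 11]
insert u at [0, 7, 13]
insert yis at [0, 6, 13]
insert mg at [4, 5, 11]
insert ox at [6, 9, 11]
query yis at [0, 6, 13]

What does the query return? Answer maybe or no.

Answer: maybe

Derivation:
Step 1: insert ox at [6, 9, 11] -> counters=[0,0,0,0,0,0,1,0,0,1,0,1,0,0]
Step 2: insert a at [3, 5, 11] -> counters=[0,0,0,1,0,1,1,0,0,1,0,2,0,0]
Step 3: insert u at [0, 7, 13] -> counters=[1,0,0,1,0,1,1,1,0,1,0,2,0,1]
Step 4: insert yis at [0, 6, 13] -> counters=[2,0,0,1,0,1,2,1,0,1,0,2,0,2]
Step 5: insert mg at [4, 5, 11] -> counters=[2,0,0,1,1,2,2,1,0,1,0,3,0,2]
Step 6: insert ox at [6, 9, 11] -> counters=[2,0,0,1,1,2,3,1,0,2,0,4,0,2]
Query yis: check counters[0]=2 counters[6]=3 counters[13]=2 -> maybe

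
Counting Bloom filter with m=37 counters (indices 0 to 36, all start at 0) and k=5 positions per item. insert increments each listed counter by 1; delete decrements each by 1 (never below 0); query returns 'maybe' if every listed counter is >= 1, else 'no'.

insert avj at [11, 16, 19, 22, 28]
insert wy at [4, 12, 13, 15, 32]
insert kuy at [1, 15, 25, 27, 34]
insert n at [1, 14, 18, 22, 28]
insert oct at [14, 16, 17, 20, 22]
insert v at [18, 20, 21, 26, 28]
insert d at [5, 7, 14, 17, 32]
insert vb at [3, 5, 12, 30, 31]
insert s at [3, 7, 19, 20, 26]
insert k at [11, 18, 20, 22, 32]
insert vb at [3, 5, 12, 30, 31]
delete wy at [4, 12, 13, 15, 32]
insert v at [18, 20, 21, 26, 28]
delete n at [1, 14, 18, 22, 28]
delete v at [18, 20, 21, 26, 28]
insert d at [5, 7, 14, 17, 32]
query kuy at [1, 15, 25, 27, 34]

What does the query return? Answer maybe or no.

Step 1: insert avj at [11, 16, 19, 22, 28] -> counters=[0,0,0,0,0,0,0,0,0,0,0,1,0,0,0,0,1,0,0,1,0,0,1,0,0,0,0,0,1,0,0,0,0,0,0,0,0]
Step 2: insert wy at [4, 12, 13, 15, 32] -> counters=[0,0,0,0,1,0,0,0,0,0,0,1,1,1,0,1,1,0,0,1,0,0,1,0,0,0,0,0,1,0,0,0,1,0,0,0,0]
Step 3: insert kuy at [1, 15, 25, 27, 34] -> counters=[0,1,0,0,1,0,0,0,0,0,0,1,1,1,0,2,1,0,0,1,0,0,1,0,0,1,0,1,1,0,0,0,1,0,1,0,0]
Step 4: insert n at [1, 14, 18, 22, 28] -> counters=[0,2,0,0,1,0,0,0,0,0,0,1,1,1,1,2,1,0,1,1,0,0,2,0,0,1,0,1,2,0,0,0,1,0,1,0,0]
Step 5: insert oct at [14, 16, 17, 20, 22] -> counters=[0,2,0,0,1,0,0,0,0,0,0,1,1,1,2,2,2,1,1,1,1,0,3,0,0,1,0,1,2,0,0,0,1,0,1,0,0]
Step 6: insert v at [18, 20, 21, 26, 28] -> counters=[0,2,0,0,1,0,0,0,0,0,0,1,1,1,2,2,2,1,2,1,2,1,3,0,0,1,1,1,3,0,0,0,1,0,1,0,0]
Step 7: insert d at [5, 7, 14, 17, 32] -> counters=[0,2,0,0,1,1,0,1,0,0,0,1,1,1,3,2,2,2,2,1,2,1,3,0,0,1,1,1,3,0,0,0,2,0,1,0,0]
Step 8: insert vb at [3, 5, 12, 30, 31] -> counters=[0,2,0,1,1,2,0,1,0,0,0,1,2,1,3,2,2,2,2,1,2,1,3,0,0,1,1,1,3,0,1,1,2,0,1,0,0]
Step 9: insert s at [3, 7, 19, 20, 26] -> counters=[0,2,0,2,1,2,0,2,0,0,0,1,2,1,3,2,2,2,2,2,3,1,3,0,0,1,2,1,3,0,1,1,2,0,1,0,0]
Step 10: insert k at [11, 18, 20, 22, 32] -> counters=[0,2,0,2,1,2,0,2,0,0,0,2,2,1,3,2,2,2,3,2,4,1,4,0,0,1,2,1,3,0,1,1,3,0,1,0,0]
Step 11: insert vb at [3, 5, 12, 30, 31] -> counters=[0,2,0,3,1,3,0,2,0,0,0,2,3,1,3,2,2,2,3,2,4,1,4,0,0,1,2,1,3,0,2,2,3,0,1,0,0]
Step 12: delete wy at [4, 12, 13, 15, 32] -> counters=[0,2,0,3,0,3,0,2,0,0,0,2,2,0,3,1,2,2,3,2,4,1,4,0,0,1,2,1,3,0,2,2,2,0,1,0,0]
Step 13: insert v at [18, 20, 21, 26, 28] -> counters=[0,2,0,3,0,3,0,2,0,0,0,2,2,0,3,1,2,2,4,2,5,2,4,0,0,1,3,1,4,0,2,2,2,0,1,0,0]
Step 14: delete n at [1, 14, 18, 22, 28] -> counters=[0,1,0,3,0,3,0,2,0,0,0,2,2,0,2,1,2,2,3,2,5,2,3,0,0,1,3,1,3,0,2,2,2,0,1,0,0]
Step 15: delete v at [18, 20, 21, 26, 28] -> counters=[0,1,0,3,0,3,0,2,0,0,0,2,2,0,2,1,2,2,2,2,4,1,3,0,0,1,2,1,2,0,2,2,2,0,1,0,0]
Step 16: insert d at [5, 7, 14, 17, 32] -> counters=[0,1,0,3,0,4,0,3,0,0,0,2,2,0,3,1,2,3,2,2,4,1,3,0,0,1,2,1,2,0,2,2,3,0,1,0,0]
Query kuy: check counters[1]=1 counters[15]=1 counters[25]=1 counters[27]=1 counters[34]=1 -> maybe

Answer: maybe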